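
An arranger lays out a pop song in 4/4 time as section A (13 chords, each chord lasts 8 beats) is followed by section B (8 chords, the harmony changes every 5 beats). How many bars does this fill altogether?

36 bars

A: 13 × 8 = 104 beats = 26 bars.
B: 8 × 5 = 40 beats = 10 bars.
Total: 26 + 10 = 36 bars.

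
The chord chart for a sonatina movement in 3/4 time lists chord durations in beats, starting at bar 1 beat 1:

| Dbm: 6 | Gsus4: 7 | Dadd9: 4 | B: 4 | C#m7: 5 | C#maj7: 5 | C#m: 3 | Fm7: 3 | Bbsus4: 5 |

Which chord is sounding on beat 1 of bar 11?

Beat 1 of bar 11 is beat (11−1)×3 + 1 = 31 overall.
Running totals: Dbm ends at 6, Gsus4 ends at 13, Dadd9 ends at 17, B ends at 21, C#m7 ends at 26, C#maj7 ends at 31.
Beat 31 falls within C#maj7.

C#maj7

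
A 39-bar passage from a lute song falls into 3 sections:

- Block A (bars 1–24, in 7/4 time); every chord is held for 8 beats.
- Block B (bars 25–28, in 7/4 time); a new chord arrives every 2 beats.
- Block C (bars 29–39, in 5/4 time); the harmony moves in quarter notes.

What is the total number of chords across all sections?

90 chords

A: 24·7 = 168 beats, 168/8 = 21 chords.
B: 4·7 = 28 beats, 28/2 = 14 chords.
C: 11·5 = 55 beats, 55/1 = 55 chords.
Total: 21 + 14 + 55 = 90.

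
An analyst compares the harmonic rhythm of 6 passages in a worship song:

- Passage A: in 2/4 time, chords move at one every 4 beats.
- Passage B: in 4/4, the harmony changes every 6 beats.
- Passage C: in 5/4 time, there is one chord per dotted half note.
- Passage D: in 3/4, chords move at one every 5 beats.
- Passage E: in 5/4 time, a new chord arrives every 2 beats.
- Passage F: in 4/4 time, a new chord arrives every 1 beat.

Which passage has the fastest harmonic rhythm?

Passage F

A: 2/4 = 0.5 chords/bar.
B: 4/6 = 2/3 chords/bar.
C: 5/3 = 5/3 chords/bar.
D: 3/5 = 0.6 chords/bar.
E: 5/2 = 2.5 chords/bar.
F: 4/1 = 4 chords/bar.
Fastest is F at 4 chords/bar.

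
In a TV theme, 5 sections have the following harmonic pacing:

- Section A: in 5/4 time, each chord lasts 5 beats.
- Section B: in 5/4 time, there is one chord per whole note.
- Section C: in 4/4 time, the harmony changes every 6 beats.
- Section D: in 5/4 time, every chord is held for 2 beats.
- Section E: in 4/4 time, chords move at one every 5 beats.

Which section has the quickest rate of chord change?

A: 5/5 = 1 chord/bar.
B: 5/4 = 1.25 chords/bar.
C: 4/6 = 2/3 chords/bar.
D: 5/2 = 2.5 chords/bar.
E: 4/5 = 0.8 chords/bar.
Fastest is D at 2.5 chords/bar.

Section D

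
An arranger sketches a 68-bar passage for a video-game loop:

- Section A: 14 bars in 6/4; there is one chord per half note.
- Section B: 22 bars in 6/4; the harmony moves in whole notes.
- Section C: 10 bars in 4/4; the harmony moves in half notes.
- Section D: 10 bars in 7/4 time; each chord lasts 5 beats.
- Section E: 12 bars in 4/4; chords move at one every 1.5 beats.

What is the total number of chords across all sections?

141 chords

A: 14·6 = 84 beats, 84/2 = 42 chords.
B: 22·6 = 132 beats, 132/4 = 33 chords.
C: 10·4 = 40 beats, 40/2 = 20 chords.
D: 10·7 = 70 beats, 70/5 = 14 chords.
E: 12·4 = 48 beats, 48/1.5 = 32 chords.
Total: 42 + 33 + 20 + 14 + 32 = 141.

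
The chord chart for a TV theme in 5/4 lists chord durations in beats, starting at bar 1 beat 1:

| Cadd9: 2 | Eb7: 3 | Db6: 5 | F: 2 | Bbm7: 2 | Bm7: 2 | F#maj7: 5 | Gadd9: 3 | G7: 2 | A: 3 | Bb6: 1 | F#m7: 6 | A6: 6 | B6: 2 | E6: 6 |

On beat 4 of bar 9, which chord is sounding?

B6

Beat 4 of bar 9 is beat (9−1)×5 + 4 = 44 overall.
Running totals: Cadd9 ends at 2, Eb7 ends at 5, Db6 ends at 10, F ends at 12, Bbm7 ends at 14, Bm7 ends at 16, F#maj7 ends at 21, Gadd9 ends at 24, G7 ends at 26, A ends at 29, Bb6 ends at 30, F#m7 ends at 36, A6 ends at 42, B6 ends at 44.
Beat 44 falls within B6.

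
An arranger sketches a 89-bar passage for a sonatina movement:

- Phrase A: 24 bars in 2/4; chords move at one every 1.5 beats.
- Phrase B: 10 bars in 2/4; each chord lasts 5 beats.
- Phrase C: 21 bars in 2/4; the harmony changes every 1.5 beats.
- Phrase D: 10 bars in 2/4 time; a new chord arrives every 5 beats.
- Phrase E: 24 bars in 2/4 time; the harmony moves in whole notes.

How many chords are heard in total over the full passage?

80 chords

A has 48 beats and chords last 1.5 each, so 32 chords.
B has 20 beats and chords last 5 each, so 4 chords.
C has 42 beats and chords last 1.5 each, so 28 chords.
D has 20 beats and chords last 5 each, so 4 chords.
E has 48 beats and chords last 4 each, so 12 chords.
Total: 32 + 4 + 28 + 4 + 12 = 80.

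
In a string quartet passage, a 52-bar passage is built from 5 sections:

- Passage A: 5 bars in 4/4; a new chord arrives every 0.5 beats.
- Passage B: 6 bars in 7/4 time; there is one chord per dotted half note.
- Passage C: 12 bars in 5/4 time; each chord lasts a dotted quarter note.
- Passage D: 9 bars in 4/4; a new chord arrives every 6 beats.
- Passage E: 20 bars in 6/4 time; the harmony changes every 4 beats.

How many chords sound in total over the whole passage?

A: 5·4 = 20 beats, 20/0.5 = 40 chords.
B: 6·7 = 42 beats, 42/3 = 14 chords.
C: 12·5 = 60 beats, 60/1.5 = 40 chords.
D: 9·4 = 36 beats, 36/6 = 6 chords.
E: 20·6 = 120 beats, 120/4 = 30 chords.
Total: 40 + 14 + 40 + 6 + 30 = 130.

130 chords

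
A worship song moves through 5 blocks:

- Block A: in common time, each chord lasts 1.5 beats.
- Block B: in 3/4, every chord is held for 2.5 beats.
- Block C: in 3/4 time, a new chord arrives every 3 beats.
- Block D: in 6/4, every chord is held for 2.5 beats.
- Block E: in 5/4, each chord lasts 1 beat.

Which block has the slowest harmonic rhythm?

Block C

A: 4/1.5 = 8/3 chords/bar.
B: 3/2.5 = 1.2 chords/bar.
C: 3/3 = 1 chord/bar.
D: 6/2.5 = 2.4 chords/bar.
E: 5/1 = 5 chords/bar.
Slowest is C at 1 chords/bar.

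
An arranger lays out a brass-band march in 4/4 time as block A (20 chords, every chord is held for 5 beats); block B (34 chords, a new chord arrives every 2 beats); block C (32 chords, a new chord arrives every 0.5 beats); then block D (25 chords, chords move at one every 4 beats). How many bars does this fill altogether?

A: 20 × 5 = 100 beats = 25 bars.
B: 34 × 2 = 68 beats = 17 bars.
C: 32 × 0.5 = 16 beats = 4 bars.
D: 25 × 4 = 100 beats = 25 bars.
Total: 25 + 17 + 4 + 25 = 71 bars.

71 bars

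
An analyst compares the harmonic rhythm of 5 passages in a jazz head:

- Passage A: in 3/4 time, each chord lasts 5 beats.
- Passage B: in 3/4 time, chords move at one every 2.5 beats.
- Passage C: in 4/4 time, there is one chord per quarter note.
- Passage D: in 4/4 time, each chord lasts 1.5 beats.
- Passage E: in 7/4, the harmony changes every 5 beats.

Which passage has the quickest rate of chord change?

Passage C

A: each chord is 5 beats in 3/4, so 0.6 per bar.
B: each chord is 2.5 beats in 3/4, so 1.2 per bar.
C: each chord is 1 beat in 4/4, so 4 per bar.
D: each chord is 1.5 beats in 4/4, so 8/3 per bar.
E: each chord is 5 beats in 7/4, so 1.4 per bar.
Fastest is C at 4 chords/bar.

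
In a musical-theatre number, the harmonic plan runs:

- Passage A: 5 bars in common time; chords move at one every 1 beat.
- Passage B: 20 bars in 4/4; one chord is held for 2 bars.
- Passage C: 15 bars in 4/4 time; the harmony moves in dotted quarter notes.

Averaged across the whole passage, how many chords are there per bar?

A: 5 bars of 4 beats is 20 beats; at 1 beat each that's 20 chords.
B: 20 bars of 4 beats is 80 beats; at 8 beats each that's 10 chords.
C: 15 bars of 4 beats is 60 beats; at 1.5 beats each that's 40 chords.
Overall: 70 chords over 40 bars → 70/40 = 1.75 chords per bar.

1.75 chords per bar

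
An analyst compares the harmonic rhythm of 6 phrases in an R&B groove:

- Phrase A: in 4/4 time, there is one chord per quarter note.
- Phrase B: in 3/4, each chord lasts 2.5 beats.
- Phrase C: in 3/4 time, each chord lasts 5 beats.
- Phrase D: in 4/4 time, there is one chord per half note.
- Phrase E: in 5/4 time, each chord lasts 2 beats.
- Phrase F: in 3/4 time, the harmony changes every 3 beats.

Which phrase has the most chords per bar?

A: 4/1 = 4 chords/bar.
B: 3/2.5 = 1.2 chords/bar.
C: 3/5 = 0.6 chords/bar.
D: 4/2 = 2 chords/bar.
E: 5/2 = 2.5 chords/bar.
F: 3/3 = 1 chord/bar.
Fastest is A at 4 chords/bar.

Phrase A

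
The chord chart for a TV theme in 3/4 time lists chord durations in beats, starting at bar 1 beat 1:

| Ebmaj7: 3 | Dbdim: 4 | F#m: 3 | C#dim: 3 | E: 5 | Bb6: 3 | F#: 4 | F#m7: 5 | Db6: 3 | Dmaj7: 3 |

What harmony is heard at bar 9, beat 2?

Beat 2 of bar 9 is beat (9−1)×3 + 2 = 26 overall.
Running totals: Ebmaj7 ends at 3, Dbdim ends at 7, F#m ends at 10, C#dim ends at 13, E ends at 18, Bb6 ends at 21, F# ends at 25, F#m7 ends at 30.
Beat 26 falls within F#m7.

F#m7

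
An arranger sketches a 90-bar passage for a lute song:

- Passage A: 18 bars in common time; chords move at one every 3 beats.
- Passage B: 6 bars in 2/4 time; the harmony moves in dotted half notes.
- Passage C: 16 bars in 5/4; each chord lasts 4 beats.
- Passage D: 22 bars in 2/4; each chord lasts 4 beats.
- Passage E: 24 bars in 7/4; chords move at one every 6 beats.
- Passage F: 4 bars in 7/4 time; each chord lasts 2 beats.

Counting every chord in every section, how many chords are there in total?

A: 18·4 = 72 beats, 72/3 = 24 chords.
B: 6·2 = 12 beats, 12/3 = 4 chords.
C: 16·5 = 80 beats, 80/4 = 20 chords.
D: 22·2 = 44 beats, 44/4 = 11 chords.
E: 24·7 = 168 beats, 168/6 = 28 chords.
F: 4·7 = 28 beats, 28/2 = 14 chords.
Total: 24 + 4 + 20 + 11 + 28 + 14 = 101.

101 chords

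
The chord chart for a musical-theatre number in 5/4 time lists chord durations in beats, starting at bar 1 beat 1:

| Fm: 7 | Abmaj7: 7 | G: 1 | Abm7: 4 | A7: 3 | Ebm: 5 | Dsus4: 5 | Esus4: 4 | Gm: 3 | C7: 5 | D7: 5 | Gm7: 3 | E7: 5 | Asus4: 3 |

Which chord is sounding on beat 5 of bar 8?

Beat 5 of bar 8 is beat (8−1)×5 + 5 = 40 overall.
Running totals: Fm ends at 7, Abmaj7 ends at 14, G ends at 15, Abm7 ends at 19, A7 ends at 22, Ebm ends at 27, Dsus4 ends at 32, Esus4 ends at 36, Gm ends at 39, C7 ends at 44.
Beat 40 falls within C7.

C7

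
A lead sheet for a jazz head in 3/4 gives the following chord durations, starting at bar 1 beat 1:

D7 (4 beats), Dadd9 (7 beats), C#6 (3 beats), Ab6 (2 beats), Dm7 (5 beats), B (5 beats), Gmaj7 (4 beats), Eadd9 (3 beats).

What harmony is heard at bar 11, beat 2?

Beat 2 of bar 11 is beat (11−1)×3 + 2 = 32 overall.
Running totals: D7 ends at 4, Dadd9 ends at 11, C#6 ends at 14, Ab6 ends at 16, Dm7 ends at 21, B ends at 26, Gmaj7 ends at 30, Eadd9 ends at 33.
Beat 32 falls within Eadd9.

Eadd9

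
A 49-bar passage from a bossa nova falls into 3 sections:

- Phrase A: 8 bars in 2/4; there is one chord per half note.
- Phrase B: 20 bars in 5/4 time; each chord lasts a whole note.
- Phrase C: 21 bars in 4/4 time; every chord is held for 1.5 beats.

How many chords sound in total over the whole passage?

89 chords

A: 8 bars × 2 beats = 16 beats; 2 beats/chord → 8 chords.
B: 20 bars × 5 beats = 100 beats; 4 beats/chord → 25 chords.
C: 21 bars × 4 beats = 84 beats; 1.5 beats/chord → 56 chords.
Total: 8 + 25 + 56 = 89.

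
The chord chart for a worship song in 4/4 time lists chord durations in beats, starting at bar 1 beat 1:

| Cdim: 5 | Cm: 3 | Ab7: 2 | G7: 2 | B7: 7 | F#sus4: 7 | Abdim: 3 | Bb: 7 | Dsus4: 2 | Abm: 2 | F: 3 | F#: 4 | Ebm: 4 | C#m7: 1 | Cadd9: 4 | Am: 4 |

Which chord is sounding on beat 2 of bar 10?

Beat 2 of bar 10 is beat (10−1)×4 + 2 = 38 overall.
Running totals: Cdim ends at 5, Cm ends at 8, Ab7 ends at 10, G7 ends at 12, B7 ends at 19, F#sus4 ends at 26, Abdim ends at 29, Bb ends at 36, Dsus4 ends at 38.
Beat 38 falls within Dsus4.

Dsus4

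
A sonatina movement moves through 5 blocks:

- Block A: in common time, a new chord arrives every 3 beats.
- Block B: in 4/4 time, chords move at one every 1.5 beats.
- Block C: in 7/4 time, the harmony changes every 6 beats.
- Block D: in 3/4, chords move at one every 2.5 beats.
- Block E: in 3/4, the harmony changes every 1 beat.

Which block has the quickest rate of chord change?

A: 4/3 = 4/3 chords/bar.
B: 4/1.5 = 8/3 chords/bar.
C: 7/6 = 7/6 chords/bar.
D: 3/2.5 = 1.2 chords/bar.
E: 3/1 = 3 chords/bar.
Fastest is E at 3 chords/bar.

Block E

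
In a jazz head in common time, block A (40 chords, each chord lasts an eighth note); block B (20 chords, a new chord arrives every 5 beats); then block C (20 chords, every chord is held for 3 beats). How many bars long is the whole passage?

A: 40 × 0.5 = 20 beats = 5 bars.
B: 20 × 5 = 100 beats = 25 bars.
C: 20 × 3 = 60 beats = 15 bars.
Total: 5 + 25 + 15 = 45 bars.

45 bars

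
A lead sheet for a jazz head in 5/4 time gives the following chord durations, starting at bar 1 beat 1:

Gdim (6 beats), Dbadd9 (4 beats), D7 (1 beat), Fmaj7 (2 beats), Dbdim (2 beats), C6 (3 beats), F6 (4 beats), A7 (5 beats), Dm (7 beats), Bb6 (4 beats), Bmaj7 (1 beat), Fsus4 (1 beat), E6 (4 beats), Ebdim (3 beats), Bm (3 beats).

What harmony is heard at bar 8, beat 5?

Beat 5 of bar 8 is beat (8−1)×5 + 5 = 40 overall.
Running totals: Gdim ends at 6, Dbadd9 ends at 10, D7 ends at 11, Fmaj7 ends at 13, Dbdim ends at 15, C6 ends at 18, F6 ends at 22, A7 ends at 27, Dm ends at 34, Bb6 ends at 38, Bmaj7 ends at 39, Fsus4 ends at 40.
Beat 40 falls within Fsus4.

Fsus4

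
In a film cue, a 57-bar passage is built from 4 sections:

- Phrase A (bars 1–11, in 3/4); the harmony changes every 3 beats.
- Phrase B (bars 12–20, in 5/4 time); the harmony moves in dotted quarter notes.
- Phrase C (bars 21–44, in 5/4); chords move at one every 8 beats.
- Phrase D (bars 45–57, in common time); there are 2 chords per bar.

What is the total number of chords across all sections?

A: 11·3 = 33 beats, 33/3 = 11 chords.
B: 9·5 = 45 beats, 45/1.5 = 30 chords.
C: 24·5 = 120 beats, 120/8 = 15 chords.
D: 13·4 = 52 beats, 52/2 = 26 chords.
Total: 11 + 30 + 15 + 26 = 82.

82 chords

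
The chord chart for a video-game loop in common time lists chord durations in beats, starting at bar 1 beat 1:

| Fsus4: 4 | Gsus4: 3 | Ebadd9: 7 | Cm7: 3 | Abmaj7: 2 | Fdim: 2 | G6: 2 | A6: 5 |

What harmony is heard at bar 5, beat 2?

Abmaj7

Beat 2 of bar 5 is beat (5−1)×4 + 2 = 18 overall.
Running totals: Fsus4 ends at 4, Gsus4 ends at 7, Ebadd9 ends at 14, Cm7 ends at 17, Abmaj7 ends at 19.
Beat 18 falls within Abmaj7.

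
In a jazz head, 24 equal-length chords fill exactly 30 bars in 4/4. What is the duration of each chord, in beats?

5 beats

30 bars × 4 beats/bar = 120 beats total.
120 beats ÷ 24 chords = 5 beats per chord.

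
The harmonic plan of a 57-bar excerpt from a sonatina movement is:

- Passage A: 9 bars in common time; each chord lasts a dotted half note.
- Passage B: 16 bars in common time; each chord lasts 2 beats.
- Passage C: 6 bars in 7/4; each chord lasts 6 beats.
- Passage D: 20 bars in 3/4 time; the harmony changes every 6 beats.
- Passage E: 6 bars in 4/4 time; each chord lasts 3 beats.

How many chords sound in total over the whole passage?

A: 9 bars × 4 beats = 36 beats; 3 beats/chord → 12 chords.
B: 16 bars × 4 beats = 64 beats; 2 beats/chord → 32 chords.
C: 6 bars × 7 beats = 42 beats; 6 beats/chord → 7 chords.
D: 20 bars × 3 beats = 60 beats; 6 beats/chord → 10 chords.
E: 6 bars × 4 beats = 24 beats; 3 beats/chord → 8 chords.
Total: 12 + 32 + 7 + 10 + 8 = 69.

69 chords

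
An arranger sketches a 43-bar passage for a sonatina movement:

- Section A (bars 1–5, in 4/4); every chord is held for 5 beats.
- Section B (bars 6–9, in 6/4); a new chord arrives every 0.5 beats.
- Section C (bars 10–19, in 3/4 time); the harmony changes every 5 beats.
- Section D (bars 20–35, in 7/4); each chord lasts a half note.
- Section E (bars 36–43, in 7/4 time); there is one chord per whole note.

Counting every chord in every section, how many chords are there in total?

128 chords

A: 5 bars × 4 beats = 20 beats; 5 beats/chord → 4 chords.
B: 4 bars × 6 beats = 24 beats; 0.5 beats/chord → 48 chords.
C: 10 bars × 3 beats = 30 beats; 5 beats/chord → 6 chords.
D: 16 bars × 7 beats = 112 beats; 2 beats/chord → 56 chords.
E: 8 bars × 7 beats = 56 beats; 4 beats/chord → 14 chords.
Total: 4 + 48 + 6 + 56 + 14 = 128.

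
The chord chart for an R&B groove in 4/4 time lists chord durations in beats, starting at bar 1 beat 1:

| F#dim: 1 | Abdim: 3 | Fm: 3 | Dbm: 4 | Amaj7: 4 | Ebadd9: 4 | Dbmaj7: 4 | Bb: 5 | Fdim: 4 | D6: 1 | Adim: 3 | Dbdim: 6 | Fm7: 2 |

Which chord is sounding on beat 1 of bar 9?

Beat 1 of bar 9 is beat (9−1)×4 + 1 = 33 overall.
Running totals: F#dim ends at 1, Abdim ends at 4, Fm ends at 7, Dbm ends at 11, Amaj7 ends at 15, Ebadd9 ends at 19, Dbmaj7 ends at 23, Bb ends at 28, Fdim ends at 32, D6 ends at 33.
Beat 33 falls within D6.

D6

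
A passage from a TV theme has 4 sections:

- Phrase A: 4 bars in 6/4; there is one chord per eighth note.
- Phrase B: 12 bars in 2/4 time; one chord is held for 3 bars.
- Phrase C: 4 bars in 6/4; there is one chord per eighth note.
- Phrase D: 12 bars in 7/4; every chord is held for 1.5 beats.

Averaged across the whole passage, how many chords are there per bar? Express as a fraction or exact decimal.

4.875 chords per bar

A: 4 × 6 = 24 beats ÷ 0.5 = 48 chords.
B: 12 × 2 = 24 beats ÷ 6 = 4 chords.
C: 4 × 6 = 24 beats ÷ 0.5 = 48 chords.
D: 12 × 7 = 84 beats ÷ 1.5 = 56 chords.
Overall: 156 chords over 32 bars → 156/32 = 4.875 chords per bar.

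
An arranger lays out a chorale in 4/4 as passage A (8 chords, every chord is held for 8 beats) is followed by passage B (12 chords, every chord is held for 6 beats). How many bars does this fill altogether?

34 bars

A: 8 × 8 = 64 beats = 16 bars.
B: 12 × 6 = 72 beats = 18 bars.
Total: 16 + 18 = 34 bars.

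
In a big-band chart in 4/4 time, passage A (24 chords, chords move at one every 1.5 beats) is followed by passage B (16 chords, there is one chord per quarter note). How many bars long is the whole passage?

13 bars

A: 24 × 1.5 = 36 beats = 9 bars.
B: 16 × 1 = 16 beats = 4 bars.
Total: 9 + 4 = 13 bars.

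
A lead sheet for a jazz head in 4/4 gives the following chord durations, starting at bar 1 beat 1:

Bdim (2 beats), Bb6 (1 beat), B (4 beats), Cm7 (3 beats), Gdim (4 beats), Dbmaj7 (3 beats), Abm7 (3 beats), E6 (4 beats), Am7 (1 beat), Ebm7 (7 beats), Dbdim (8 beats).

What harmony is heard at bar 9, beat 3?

Dbdim

Beat 3 of bar 9 is beat (9−1)×4 + 3 = 35 overall.
Running totals: Bdim ends at 2, Bb6 ends at 3, B ends at 7, Cm7 ends at 10, Gdim ends at 14, Dbmaj7 ends at 17, Abm7 ends at 20, E6 ends at 24, Am7 ends at 25, Ebm7 ends at 32, Dbdim ends at 40.
Beat 35 falls within Dbdim.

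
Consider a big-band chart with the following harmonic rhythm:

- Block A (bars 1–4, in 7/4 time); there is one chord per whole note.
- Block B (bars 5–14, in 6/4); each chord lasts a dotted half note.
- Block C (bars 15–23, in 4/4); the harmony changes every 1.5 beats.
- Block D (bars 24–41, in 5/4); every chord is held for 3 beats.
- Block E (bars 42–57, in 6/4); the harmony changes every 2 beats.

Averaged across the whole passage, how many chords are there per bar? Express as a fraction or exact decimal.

A: 4 bars of 7 beats is 28 beats; at 4 beats each that's 7 chords.
B: 10 bars of 6 beats is 60 beats; at 3 beats each that's 20 chords.
C: 9 bars of 4 beats is 36 beats; at 1.5 beats each that's 24 chords.
D: 18 bars of 5 beats is 90 beats; at 3 beats each that's 30 chords.
E: 16 bars of 6 beats is 96 beats; at 2 beats each that's 48 chords.
Overall: 129 chords over 57 bars → 129/57 = 43/19 chords per bar.

43/19 chords per bar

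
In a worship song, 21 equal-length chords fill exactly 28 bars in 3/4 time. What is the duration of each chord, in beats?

4 beats

28 bars × 3 beats/bar = 84 beats total.
84 beats ÷ 21 chords = 4 beats per chord.
(That is a whole note.)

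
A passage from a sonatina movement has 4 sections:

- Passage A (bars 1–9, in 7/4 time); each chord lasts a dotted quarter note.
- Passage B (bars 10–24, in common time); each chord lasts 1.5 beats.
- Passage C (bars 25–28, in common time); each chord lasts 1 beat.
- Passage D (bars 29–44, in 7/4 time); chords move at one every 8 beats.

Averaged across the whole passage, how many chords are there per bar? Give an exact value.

28/11 chords per bar

A: 9 × 7 = 63 beats ÷ 1.5 = 42 chords.
B: 15 × 4 = 60 beats ÷ 1.5 = 40 chords.
C: 4 × 4 = 16 beats ÷ 1 = 16 chords.
D: 16 × 7 = 112 beats ÷ 8 = 14 chords.
Overall: 112 chords over 44 bars → 112/44 = 28/11 chords per bar.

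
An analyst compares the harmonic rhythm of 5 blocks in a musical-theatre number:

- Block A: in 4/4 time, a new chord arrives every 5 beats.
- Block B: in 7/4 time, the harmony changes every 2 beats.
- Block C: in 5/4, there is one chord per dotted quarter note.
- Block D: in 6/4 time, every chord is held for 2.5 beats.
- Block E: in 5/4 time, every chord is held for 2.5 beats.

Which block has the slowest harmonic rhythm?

A: 4 beats/bar ÷ 5 beats/chord = 0.8 chords/bar.
B: 7 beats/bar ÷ 2 beats/chord = 3.5 chords/bar.
C: 5 beats/bar ÷ 1.5 beats/chord = 10/3 chords/bar.
D: 6 beats/bar ÷ 2.5 beats/chord = 2.4 chords/bar.
E: 5 beats/bar ÷ 2.5 beats/chord = 2 chords/bar.
Slowest is A at 0.8 chords/bar.

Block A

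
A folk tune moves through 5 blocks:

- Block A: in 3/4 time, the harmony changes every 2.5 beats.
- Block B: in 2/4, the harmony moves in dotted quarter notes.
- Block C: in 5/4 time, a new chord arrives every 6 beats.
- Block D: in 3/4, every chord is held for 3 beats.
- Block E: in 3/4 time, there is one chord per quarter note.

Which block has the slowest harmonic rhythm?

Block C

A: each chord is 2.5 beats in 3/4, so 1.2 per bar.
B: each chord is 1.5 beats in 2/4, so 4/3 per bar.
C: each chord is 6 beats in 5/4, so 5/6 per bar.
D: each chord is 3 beats in 3/4, so 1 per bar.
E: each chord is 1 beat in 3/4, so 3 per bar.
Slowest is C at 5/6 chords/bar.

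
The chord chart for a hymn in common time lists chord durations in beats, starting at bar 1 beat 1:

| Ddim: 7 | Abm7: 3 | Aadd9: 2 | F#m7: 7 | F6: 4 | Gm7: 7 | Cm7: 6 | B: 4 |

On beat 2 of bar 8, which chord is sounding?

Beat 2 of bar 8 is beat (8−1)×4 + 2 = 30 overall.
Running totals: Ddim ends at 7, Abm7 ends at 10, Aadd9 ends at 12, F#m7 ends at 19, F6 ends at 23, Gm7 ends at 30.
Beat 30 falls within Gm7.

Gm7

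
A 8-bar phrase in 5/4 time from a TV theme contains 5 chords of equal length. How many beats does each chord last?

8 beats

8 bars × 5 beats/bar = 40 beats total.
40 beats ÷ 5 chords = 8 beats per chord.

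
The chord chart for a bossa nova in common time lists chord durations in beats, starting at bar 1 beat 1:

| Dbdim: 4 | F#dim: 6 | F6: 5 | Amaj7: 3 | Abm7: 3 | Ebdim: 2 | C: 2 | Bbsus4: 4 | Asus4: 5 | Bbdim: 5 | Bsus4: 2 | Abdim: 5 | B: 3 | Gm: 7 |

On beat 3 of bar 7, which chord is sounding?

Beat 3 of bar 7 is beat (7−1)×4 + 3 = 27 overall.
Running totals: Dbdim ends at 4, F#dim ends at 10, F6 ends at 15, Amaj7 ends at 18, Abm7 ends at 21, Ebdim ends at 23, C ends at 25, Bbsus4 ends at 29.
Beat 27 falls within Bbsus4.

Bbsus4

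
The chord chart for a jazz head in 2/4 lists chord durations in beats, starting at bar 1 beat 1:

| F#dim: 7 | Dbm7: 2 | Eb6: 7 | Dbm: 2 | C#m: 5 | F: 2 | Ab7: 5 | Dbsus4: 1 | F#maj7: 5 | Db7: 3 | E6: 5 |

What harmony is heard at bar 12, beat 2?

F

Beat 2 of bar 12 is beat (12−1)×2 + 2 = 24 overall.
Running totals: F#dim ends at 7, Dbm7 ends at 9, Eb6 ends at 16, Dbm ends at 18, C#m ends at 23, F ends at 25.
Beat 24 falls within F.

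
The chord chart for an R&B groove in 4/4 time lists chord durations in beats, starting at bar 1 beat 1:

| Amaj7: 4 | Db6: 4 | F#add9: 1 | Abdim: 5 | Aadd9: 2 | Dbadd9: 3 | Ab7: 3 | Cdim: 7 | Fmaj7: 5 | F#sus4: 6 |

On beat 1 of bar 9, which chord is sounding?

Beat 1 of bar 9 is beat (9−1)×4 + 1 = 33 overall.
Running totals: Amaj7 ends at 4, Db6 ends at 8, F#add9 ends at 9, Abdim ends at 14, Aadd9 ends at 16, Dbadd9 ends at 19, Ab7 ends at 22, Cdim ends at 29, Fmaj7 ends at 34.
Beat 33 falls within Fmaj7.

Fmaj7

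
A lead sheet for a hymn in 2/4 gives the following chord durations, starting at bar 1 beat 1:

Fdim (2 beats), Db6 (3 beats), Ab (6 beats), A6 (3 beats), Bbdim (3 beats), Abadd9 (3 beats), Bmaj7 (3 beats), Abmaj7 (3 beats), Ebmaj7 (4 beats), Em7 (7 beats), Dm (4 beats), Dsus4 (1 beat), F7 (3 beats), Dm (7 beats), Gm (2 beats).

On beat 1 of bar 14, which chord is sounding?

Ebmaj7

Beat 1 of bar 14 is beat (14−1)×2 + 1 = 27 overall.
Running totals: Fdim ends at 2, Db6 ends at 5, Ab ends at 11, A6 ends at 14, Bbdim ends at 17, Abadd9 ends at 20, Bmaj7 ends at 23, Abmaj7 ends at 26, Ebmaj7 ends at 30.
Beat 27 falls within Ebmaj7.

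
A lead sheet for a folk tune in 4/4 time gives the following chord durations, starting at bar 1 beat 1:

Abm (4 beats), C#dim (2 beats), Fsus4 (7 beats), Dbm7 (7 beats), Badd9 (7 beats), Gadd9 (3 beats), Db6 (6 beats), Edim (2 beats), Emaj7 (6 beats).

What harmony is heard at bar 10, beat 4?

Beat 4 of bar 10 is beat (10−1)×4 + 4 = 40 overall.
Running totals: Abm ends at 4, C#dim ends at 6, Fsus4 ends at 13, Dbm7 ends at 20, Badd9 ends at 27, Gadd9 ends at 30, Db6 ends at 36, Edim ends at 38, Emaj7 ends at 44.
Beat 40 falls within Emaj7.

Emaj7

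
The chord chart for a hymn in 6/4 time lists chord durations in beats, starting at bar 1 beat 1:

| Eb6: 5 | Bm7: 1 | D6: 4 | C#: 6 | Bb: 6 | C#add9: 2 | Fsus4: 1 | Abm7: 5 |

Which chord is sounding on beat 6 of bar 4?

C#add9

Beat 6 of bar 4 is beat (4−1)×6 + 6 = 24 overall.
Running totals: Eb6 ends at 5, Bm7 ends at 6, D6 ends at 10, C# ends at 16, Bb ends at 22, C#add9 ends at 24.
Beat 24 falls within C#add9.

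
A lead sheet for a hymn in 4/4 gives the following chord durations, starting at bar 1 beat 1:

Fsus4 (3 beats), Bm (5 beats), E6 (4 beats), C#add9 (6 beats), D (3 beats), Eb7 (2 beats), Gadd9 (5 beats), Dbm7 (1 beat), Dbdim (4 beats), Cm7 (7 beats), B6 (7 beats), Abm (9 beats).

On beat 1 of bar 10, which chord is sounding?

Cm7

Beat 1 of bar 10 is beat (10−1)×4 + 1 = 37 overall.
Running totals: Fsus4 ends at 3, Bm ends at 8, E6 ends at 12, C#add9 ends at 18, D ends at 21, Eb7 ends at 23, Gadd9 ends at 28, Dbm7 ends at 29, Dbdim ends at 33, Cm7 ends at 40.
Beat 37 falls within Cm7.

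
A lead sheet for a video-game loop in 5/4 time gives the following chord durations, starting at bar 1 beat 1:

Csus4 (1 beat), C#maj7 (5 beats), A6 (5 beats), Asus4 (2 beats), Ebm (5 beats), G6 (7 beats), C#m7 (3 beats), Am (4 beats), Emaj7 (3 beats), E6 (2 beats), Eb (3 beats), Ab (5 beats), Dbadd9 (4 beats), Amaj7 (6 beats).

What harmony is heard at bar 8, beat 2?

E6

Beat 2 of bar 8 is beat (8−1)×5 + 2 = 37 overall.
Running totals: Csus4 ends at 1, C#maj7 ends at 6, A6 ends at 11, Asus4 ends at 13, Ebm ends at 18, G6 ends at 25, C#m7 ends at 28, Am ends at 32, Emaj7 ends at 35, E6 ends at 37.
Beat 37 falls within E6.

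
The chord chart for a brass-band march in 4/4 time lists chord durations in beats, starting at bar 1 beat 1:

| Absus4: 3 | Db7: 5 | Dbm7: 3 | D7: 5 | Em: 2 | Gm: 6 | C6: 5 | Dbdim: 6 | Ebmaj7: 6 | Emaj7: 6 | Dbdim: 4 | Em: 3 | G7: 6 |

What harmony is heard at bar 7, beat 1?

C6

Beat 1 of bar 7 is beat (7−1)×4 + 1 = 25 overall.
Running totals: Absus4 ends at 3, Db7 ends at 8, Dbm7 ends at 11, D7 ends at 16, Em ends at 18, Gm ends at 24, C6 ends at 29.
Beat 25 falls within C6.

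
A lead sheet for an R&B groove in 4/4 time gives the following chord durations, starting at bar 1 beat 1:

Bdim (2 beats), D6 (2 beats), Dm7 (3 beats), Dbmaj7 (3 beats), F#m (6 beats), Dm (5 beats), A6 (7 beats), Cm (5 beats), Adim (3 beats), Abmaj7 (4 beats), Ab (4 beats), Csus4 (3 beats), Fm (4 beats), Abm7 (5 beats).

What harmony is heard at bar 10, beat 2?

Beat 2 of bar 10 is beat (10−1)×4 + 2 = 38 overall.
Running totals: Bdim ends at 2, D6 ends at 4, Dm7 ends at 7, Dbmaj7 ends at 10, F#m ends at 16, Dm ends at 21, A6 ends at 28, Cm ends at 33, Adim ends at 36, Abmaj7 ends at 40.
Beat 38 falls within Abmaj7.

Abmaj7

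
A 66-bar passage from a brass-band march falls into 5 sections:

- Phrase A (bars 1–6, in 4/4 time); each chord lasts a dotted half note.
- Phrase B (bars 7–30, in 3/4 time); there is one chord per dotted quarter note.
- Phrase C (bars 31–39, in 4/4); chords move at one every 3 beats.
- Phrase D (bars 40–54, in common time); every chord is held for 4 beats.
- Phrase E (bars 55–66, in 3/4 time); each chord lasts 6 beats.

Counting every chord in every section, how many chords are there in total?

89 chords

A: 6·4 = 24 beats, 24/3 = 8 chords.
B: 24·3 = 72 beats, 72/1.5 = 48 chords.
C: 9·4 = 36 beats, 36/3 = 12 chords.
D: 15·4 = 60 beats, 60/4 = 15 chords.
E: 12·3 = 36 beats, 36/6 = 6 chords.
Total: 8 + 48 + 12 + 15 + 6 = 89.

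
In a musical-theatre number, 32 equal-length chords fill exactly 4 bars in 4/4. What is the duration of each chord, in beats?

0.5 beats

4 bars × 4 beats/bar = 16 beats total.
16 beats ÷ 32 chords = 0.5 beats per chord.
(That is an eighth note.)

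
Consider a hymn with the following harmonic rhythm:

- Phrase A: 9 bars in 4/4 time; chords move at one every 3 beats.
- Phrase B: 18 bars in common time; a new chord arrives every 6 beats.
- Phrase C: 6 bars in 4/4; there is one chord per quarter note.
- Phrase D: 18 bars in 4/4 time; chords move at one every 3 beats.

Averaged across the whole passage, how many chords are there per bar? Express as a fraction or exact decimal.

A: 9 × 4 = 36 beats ÷ 3 = 12 chords.
B: 18 × 4 = 72 beats ÷ 6 = 12 chords.
C: 6 × 4 = 24 beats ÷ 1 = 24 chords.
D: 18 × 4 = 72 beats ÷ 3 = 24 chords.
Overall: 72 chords over 51 bars → 72/51 = 24/17 chords per bar.

24/17 chords per bar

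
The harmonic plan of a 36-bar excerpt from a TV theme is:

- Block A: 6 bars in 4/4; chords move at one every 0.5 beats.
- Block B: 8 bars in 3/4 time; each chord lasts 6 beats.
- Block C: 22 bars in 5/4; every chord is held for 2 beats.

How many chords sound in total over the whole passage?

A has 24 beats and chords last 0.5 each, so 48 chords.
B has 24 beats and chords last 6 each, so 4 chords.
C has 110 beats and chords last 2 each, so 55 chords.
Total: 48 + 4 + 55 = 107.

107 chords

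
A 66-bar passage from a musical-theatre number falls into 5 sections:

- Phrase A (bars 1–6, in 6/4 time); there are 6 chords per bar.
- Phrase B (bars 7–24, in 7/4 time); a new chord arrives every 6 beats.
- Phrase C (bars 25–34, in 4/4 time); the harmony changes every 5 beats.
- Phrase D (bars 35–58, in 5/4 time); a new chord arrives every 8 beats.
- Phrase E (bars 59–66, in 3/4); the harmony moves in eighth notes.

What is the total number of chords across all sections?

A: 6 bars × 6 beats = 36 beats; 1 beat/chord → 36 chords.
B: 18 bars × 7 beats = 126 beats; 6 beats/chord → 21 chords.
C: 10 bars × 4 beats = 40 beats; 5 beats/chord → 8 chords.
D: 24 bars × 5 beats = 120 beats; 8 beats/chord → 15 chords.
E: 8 bars × 3 beats = 24 beats; 0.5 beats/chord → 48 chords.
Total: 36 + 21 + 8 + 15 + 48 = 128.

128 chords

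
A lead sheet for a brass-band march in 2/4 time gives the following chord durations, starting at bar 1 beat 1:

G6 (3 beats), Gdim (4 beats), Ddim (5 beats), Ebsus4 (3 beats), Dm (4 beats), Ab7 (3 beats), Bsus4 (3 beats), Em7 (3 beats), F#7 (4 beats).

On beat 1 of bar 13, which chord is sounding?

Bsus4

Beat 1 of bar 13 is beat (13−1)×2 + 1 = 25 overall.
Running totals: G6 ends at 3, Gdim ends at 7, Ddim ends at 12, Ebsus4 ends at 15, Dm ends at 19, Ab7 ends at 22, Bsus4 ends at 25.
Beat 25 falls within Bsus4.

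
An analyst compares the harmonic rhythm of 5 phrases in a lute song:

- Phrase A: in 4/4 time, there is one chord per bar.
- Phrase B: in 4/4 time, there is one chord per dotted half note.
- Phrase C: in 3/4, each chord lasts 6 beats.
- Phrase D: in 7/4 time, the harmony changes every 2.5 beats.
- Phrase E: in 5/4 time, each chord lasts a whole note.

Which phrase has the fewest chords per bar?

A: 4/4 = 1 chord/bar.
B: 4/3 = 4/3 chords/bar.
C: 3/6 = 0.5 chords/bar.
D: 7/2.5 = 2.8 chords/bar.
E: 5/4 = 1.25 chords/bar.
Slowest is C at 0.5 chords/bar.

Phrase C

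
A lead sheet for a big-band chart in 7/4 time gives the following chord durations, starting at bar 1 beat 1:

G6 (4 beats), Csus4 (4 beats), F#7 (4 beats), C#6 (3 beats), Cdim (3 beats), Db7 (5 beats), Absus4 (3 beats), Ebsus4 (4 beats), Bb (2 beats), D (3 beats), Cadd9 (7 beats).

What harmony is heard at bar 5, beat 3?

Beat 3 of bar 5 is beat (5−1)×7 + 3 = 31 overall.
Running totals: G6 ends at 4, Csus4 ends at 8, F#7 ends at 12, C#6 ends at 15, Cdim ends at 18, Db7 ends at 23, Absus4 ends at 26, Ebsus4 ends at 30, Bb ends at 32.
Beat 31 falls within Bb.

Bb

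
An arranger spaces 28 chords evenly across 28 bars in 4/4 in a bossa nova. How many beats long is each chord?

28 bars × 4 beats/bar = 112 beats total.
112 beats ÷ 28 chords = 4 beats per chord.
(That is a whole note.)

4 beats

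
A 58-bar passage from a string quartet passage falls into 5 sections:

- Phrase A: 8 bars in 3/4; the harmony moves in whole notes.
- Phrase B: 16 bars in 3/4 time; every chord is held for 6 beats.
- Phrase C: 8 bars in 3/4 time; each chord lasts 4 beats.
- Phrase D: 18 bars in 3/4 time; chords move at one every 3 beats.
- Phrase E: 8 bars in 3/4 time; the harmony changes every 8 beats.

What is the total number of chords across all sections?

41 chords

A: 8·3 = 24 beats, 24/4 = 6 chords.
B: 16·3 = 48 beats, 48/6 = 8 chords.
C: 8·3 = 24 beats, 24/4 = 6 chords.
D: 18·3 = 54 beats, 54/3 = 18 chords.
E: 8·3 = 24 beats, 24/8 = 3 chords.
Total: 6 + 8 + 6 + 18 + 3 = 41.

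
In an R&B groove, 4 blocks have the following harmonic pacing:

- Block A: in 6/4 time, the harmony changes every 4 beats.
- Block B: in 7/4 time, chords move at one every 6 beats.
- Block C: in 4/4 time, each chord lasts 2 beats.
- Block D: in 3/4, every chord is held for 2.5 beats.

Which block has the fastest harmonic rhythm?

A: 6 beats/bar ÷ 4 beats/chord = 1.5 chords/bar.
B: 7 beats/bar ÷ 6 beats/chord = 7/6 chords/bar.
C: 4 beats/bar ÷ 2 beats/chord = 2 chords/bar.
D: 3 beats/bar ÷ 2.5 beats/chord = 1.2 chords/bar.
Fastest is C at 2 chords/bar.

Block C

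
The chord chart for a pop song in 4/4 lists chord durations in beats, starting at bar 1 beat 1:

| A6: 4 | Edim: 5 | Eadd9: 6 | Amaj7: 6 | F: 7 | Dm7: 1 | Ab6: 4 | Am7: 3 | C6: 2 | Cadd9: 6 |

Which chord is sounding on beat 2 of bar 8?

Beat 2 of bar 8 is beat (8−1)×4 + 2 = 30 overall.
Running totals: A6 ends at 4, Edim ends at 9, Eadd9 ends at 15, Amaj7 ends at 21, F ends at 28, Dm7 ends at 29, Ab6 ends at 33.
Beat 30 falls within Ab6.

Ab6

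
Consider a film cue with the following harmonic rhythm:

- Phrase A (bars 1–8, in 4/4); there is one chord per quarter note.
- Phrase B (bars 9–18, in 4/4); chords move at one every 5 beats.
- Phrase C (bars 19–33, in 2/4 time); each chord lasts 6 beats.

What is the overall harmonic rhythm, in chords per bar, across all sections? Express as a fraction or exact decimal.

15/11 chords per bar

A: 8 × 4 = 32 beats ÷ 1 = 32 chords.
B: 10 × 4 = 40 beats ÷ 5 = 8 chords.
C: 15 × 2 = 30 beats ÷ 6 = 5 chords.
Overall: 45 chords over 33 bars → 45/33 = 15/11 chords per bar.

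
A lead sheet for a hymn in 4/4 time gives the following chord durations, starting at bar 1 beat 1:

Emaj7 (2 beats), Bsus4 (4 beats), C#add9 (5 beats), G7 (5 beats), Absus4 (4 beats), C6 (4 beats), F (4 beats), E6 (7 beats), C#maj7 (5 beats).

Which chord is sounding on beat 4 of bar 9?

Beat 4 of bar 9 is beat (9−1)×4 + 4 = 36 overall.
Running totals: Emaj7 ends at 2, Bsus4 ends at 6, C#add9 ends at 11, G7 ends at 16, Absus4 ends at 20, C6 ends at 24, F ends at 28, E6 ends at 35, C#maj7 ends at 40.
Beat 36 falls within C#maj7.

C#maj7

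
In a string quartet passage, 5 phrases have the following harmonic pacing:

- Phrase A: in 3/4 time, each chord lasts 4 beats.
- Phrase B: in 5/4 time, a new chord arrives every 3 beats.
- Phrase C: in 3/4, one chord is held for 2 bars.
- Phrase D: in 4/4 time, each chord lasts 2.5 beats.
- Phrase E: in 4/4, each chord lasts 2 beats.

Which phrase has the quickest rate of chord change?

A: 3 beats/bar ÷ 4 beats/chord = 0.75 chords/bar.
B: 5 beats/bar ÷ 3 beats/chord = 5/3 chords/bar.
C: 3 beats/bar ÷ 6 beats/chord = 0.5 chords/bar.
D: 4 beats/bar ÷ 2.5 beats/chord = 1.6 chords/bar.
E: 4 beats/bar ÷ 2 beats/chord = 2 chords/bar.
Fastest is E at 2 chords/bar.

Phrase E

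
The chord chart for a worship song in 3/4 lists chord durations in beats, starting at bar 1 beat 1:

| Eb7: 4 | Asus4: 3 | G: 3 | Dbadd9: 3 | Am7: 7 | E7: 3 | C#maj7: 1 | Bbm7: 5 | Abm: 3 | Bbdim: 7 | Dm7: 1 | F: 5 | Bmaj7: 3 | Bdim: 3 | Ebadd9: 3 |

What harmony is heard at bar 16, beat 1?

Bmaj7

Beat 1 of bar 16 is beat (16−1)×3 + 1 = 46 overall.
Running totals: Eb7 ends at 4, Asus4 ends at 7, G ends at 10, Dbadd9 ends at 13, Am7 ends at 20, E7 ends at 23, C#maj7 ends at 24, Bbm7 ends at 29, Abm ends at 32, Bbdim ends at 39, Dm7 ends at 40, F ends at 45, Bmaj7 ends at 48.
Beat 46 falls within Bmaj7.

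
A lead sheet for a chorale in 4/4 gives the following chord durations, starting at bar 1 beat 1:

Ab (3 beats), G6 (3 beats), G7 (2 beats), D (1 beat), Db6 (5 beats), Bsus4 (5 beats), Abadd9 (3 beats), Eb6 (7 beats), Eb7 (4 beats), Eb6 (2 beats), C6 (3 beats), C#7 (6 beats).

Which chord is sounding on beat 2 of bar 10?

Beat 2 of bar 10 is beat (10−1)×4 + 2 = 38 overall.
Running totals: Ab ends at 3, G6 ends at 6, G7 ends at 8, D ends at 9, Db6 ends at 14, Bsus4 ends at 19, Abadd9 ends at 22, Eb6 ends at 29, Eb7 ends at 33, Eb6 ends at 35, C6 ends at 38.
Beat 38 falls within C6.

C6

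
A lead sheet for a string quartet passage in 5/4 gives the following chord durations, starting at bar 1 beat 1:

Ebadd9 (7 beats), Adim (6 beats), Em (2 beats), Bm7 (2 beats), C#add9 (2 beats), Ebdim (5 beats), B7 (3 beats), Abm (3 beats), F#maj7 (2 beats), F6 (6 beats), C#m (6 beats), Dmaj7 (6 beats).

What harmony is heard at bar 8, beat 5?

C#m

Beat 5 of bar 8 is beat (8−1)×5 + 5 = 40 overall.
Running totals: Ebadd9 ends at 7, Adim ends at 13, Em ends at 15, Bm7 ends at 17, C#add9 ends at 19, Ebdim ends at 24, B7 ends at 27, Abm ends at 30, F#maj7 ends at 32, F6 ends at 38, C#m ends at 44.
Beat 40 falls within C#m.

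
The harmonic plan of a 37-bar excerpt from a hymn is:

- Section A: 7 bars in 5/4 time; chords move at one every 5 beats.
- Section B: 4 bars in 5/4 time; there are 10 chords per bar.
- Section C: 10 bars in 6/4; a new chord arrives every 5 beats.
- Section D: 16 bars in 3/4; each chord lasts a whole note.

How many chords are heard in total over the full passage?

71 chords

A has 35 beats and chords last 5 each, so 7 chords.
B has 20 beats and chords last 0.5 each, so 40 chords.
C has 60 beats and chords last 5 each, so 12 chords.
D has 48 beats and chords last 4 each, so 12 chords.
Total: 7 + 40 + 12 + 12 = 71.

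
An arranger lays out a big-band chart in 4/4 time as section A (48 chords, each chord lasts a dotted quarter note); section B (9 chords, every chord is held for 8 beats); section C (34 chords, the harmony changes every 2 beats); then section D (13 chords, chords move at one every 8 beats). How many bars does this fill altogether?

A: 48 × 1.5 = 72 beats = 18 bars.
B: 9 × 8 = 72 beats = 18 bars.
C: 34 × 2 = 68 beats = 17 bars.
D: 13 × 8 = 104 beats = 26 bars.
Total: 18 + 18 + 17 + 26 = 79 bars.

79 bars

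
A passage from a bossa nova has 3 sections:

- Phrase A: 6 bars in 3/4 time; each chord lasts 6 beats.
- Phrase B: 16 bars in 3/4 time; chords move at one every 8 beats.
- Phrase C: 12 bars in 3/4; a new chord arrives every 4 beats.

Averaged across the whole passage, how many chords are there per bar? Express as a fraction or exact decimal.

9/17 chords per bar

A: 6 × 3 = 18 beats ÷ 6 = 3 chords.
B: 16 × 3 = 48 beats ÷ 8 = 6 chords.
C: 12 × 3 = 36 beats ÷ 4 = 9 chords.
Overall: 18 chords over 34 bars → 18/34 = 9/17 chords per bar.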